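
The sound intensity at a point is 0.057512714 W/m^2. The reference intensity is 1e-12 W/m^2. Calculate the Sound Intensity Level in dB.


Given values:
  I = 0.057512714 W/m^2
  I_ref = 1e-12 W/m^2
Formula: SIL = 10 * log10(I / I_ref)
Compute ratio: I / I_ref = 57512714000
Compute log10: log10(57512714000) = 10.759764
Multiply: SIL = 10 * 10.759764 = 107.6

107.6 dB


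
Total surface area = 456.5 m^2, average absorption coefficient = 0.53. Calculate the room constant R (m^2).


Given values:
  S = 456.5 m^2, alpha = 0.53
Formula: R = S * alpha / (1 - alpha)
Numerator: 456.5 * 0.53 = 241.945
Denominator: 1 - 0.53 = 0.47
R = 241.945 / 0.47 = 514.78

514.78 m^2


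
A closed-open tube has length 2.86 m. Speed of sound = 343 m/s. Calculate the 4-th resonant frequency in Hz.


Given values:
  Tube type: closed-open, L = 2.86 m, c = 343 m/s, n = 4
Formula: f_n = (2n - 1) * c / (4 * L)
Compute 2n - 1 = 2*4 - 1 = 7
Compute 4 * L = 4 * 2.86 = 11.44
f = 7 * 343 / 11.44
f = 209.88

209.88 Hz


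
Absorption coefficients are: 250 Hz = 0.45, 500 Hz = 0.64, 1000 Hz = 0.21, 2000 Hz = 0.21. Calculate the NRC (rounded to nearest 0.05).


Given values:
  a_250 = 0.45, a_500 = 0.64
  a_1000 = 0.21, a_2000 = 0.21
Formula: NRC = (a250 + a500 + a1000 + a2000) / 4
Sum = 0.45 + 0.64 + 0.21 + 0.21 = 1.51
NRC = 1.51 / 4 = 0.3775
Rounded to nearest 0.05: 0.4

0.4


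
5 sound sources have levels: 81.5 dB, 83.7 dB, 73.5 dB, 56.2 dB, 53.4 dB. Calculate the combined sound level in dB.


Formula: L_total = 10 * log10( sum(10^(Li/10)) )
  Source 1: 10^(81.5/10) = 141253754.4623
  Source 2: 10^(83.7/10) = 234422881.532
  Source 3: 10^(73.5/10) = 22387211.3857
  Source 4: 10^(56.2/10) = 416869.3835
  Source 5: 10^(53.4/10) = 218776.1624
Sum of linear values = 398699492.9259
L_total = 10 * log10(398699492.9259) = 86.01

86.01 dB


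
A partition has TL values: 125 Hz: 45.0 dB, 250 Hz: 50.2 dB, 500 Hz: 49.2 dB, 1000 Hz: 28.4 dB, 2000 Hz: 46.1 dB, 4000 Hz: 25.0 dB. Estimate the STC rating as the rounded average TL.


Given TL values at each frequency:
  125 Hz: 45.0 dB
  250 Hz: 50.2 dB
  500 Hz: 49.2 dB
  1000 Hz: 28.4 dB
  2000 Hz: 46.1 dB
  4000 Hz: 25.0 dB
Formula: STC ~ round(average of TL values)
Sum = 45.0 + 50.2 + 49.2 + 28.4 + 46.1 + 25.0 = 243.9
Average = 243.9 / 6 = 40.65
Rounded: 41

41


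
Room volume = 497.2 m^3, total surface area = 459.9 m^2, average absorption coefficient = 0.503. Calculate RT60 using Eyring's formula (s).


Given values:
  V = 497.2 m^3, S = 459.9 m^2, alpha = 0.503
Formula: RT60 = 0.161 * V / (-S * ln(1 - alpha))
Compute ln(1 - 0.503) = ln(0.497) = -0.699165
Denominator: -459.9 * -0.699165 = 321.546
Numerator: 0.161 * 497.2 = 80.0492
RT60 = 80.0492 / 321.546 = 0.249

0.249 s


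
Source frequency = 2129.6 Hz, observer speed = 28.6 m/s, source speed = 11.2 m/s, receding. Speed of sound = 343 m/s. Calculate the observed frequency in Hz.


Given values:
  f_s = 2129.6 Hz, v_o = 28.6 m/s, v_s = 11.2 m/s
  Direction: receding
Formula: f_o = f_s * (c - v_o) / (c + v_s)
Numerator: c - v_o = 343 - 28.6 = 314.4
Denominator: c + v_s = 343 + 11.2 = 354.2
f_o = 2129.6 * 314.4 / 354.2 = 1890.31

1890.31 Hz


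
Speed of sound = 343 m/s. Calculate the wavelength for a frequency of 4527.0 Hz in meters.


Given values:
  c = 343 m/s, f = 4527.0 Hz
Formula: lambda = c / f
lambda = 343 / 4527.0
lambda = 0.0758

0.0758 m


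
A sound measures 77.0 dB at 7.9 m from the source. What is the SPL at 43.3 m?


Given values:
  SPL1 = 77.0 dB, r1 = 7.9 m, r2 = 43.3 m
Formula: SPL2 = SPL1 - 20 * log10(r2 / r1)
Compute ratio: r2 / r1 = 43.3 / 7.9 = 5.481
Compute log10: log10(5.481) = 0.73886
Compute drop: 20 * 0.73886 = 14.7772
SPL2 = 77.0 - 14.7772 = 62.22

62.22 dB


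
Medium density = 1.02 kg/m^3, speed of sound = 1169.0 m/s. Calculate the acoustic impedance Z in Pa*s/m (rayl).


Given values:
  rho = 1.02 kg/m^3
  c = 1169.0 m/s
Formula: Z = rho * c
Z = 1.02 * 1169.0
Z = 1192.38

1192.38 rayl


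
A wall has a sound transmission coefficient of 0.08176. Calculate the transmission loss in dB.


Given values:
  tau = 0.08176
Formula: TL = 10 * log10(1 / tau)
Compute 1 / tau = 1 / 0.08176 = 12.2309
Compute log10(12.2309) = 1.087458
TL = 10 * 1.087458 = 10.87

10.87 dB


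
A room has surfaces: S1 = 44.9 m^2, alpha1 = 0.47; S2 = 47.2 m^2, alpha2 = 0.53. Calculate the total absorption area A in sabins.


Given surfaces:
  Surface 1: 44.9 * 0.47 = 21.103
  Surface 2: 47.2 * 0.53 = 25.016
Formula: A = sum(Si * alpha_i)
A = 21.103 + 25.016
A = 46.12

46.12 sabins


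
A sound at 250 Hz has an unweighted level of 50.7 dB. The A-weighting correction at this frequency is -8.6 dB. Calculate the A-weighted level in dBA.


Given values:
  SPL = 50.7 dB
  A-weighting at 250 Hz = -8.6 dB
Formula: L_A = SPL + A_weight
L_A = 50.7 + (-8.6)
L_A = 42.1

42.1 dBA


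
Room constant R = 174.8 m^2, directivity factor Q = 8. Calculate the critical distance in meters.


Given values:
  R = 174.8 m^2, Q = 8
Formula: d_c = 0.141 * sqrt(Q * R)
Compute Q * R = 8 * 174.8 = 1398.4
Compute sqrt(1398.4) = 37.3952
d_c = 0.141 * 37.3952 = 5.273

5.273 m


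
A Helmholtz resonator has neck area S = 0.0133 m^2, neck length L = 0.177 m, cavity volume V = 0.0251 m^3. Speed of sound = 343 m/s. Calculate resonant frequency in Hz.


Given values:
  S = 0.0133 m^2, L = 0.177 m, V = 0.0251 m^3, c = 343 m/s
Formula: f = (c / (2*pi)) * sqrt(S / (V * L))
Compute V * L = 0.0251 * 0.177 = 0.0044427
Compute S / (V * L) = 0.0133 / 0.0044427 = 2.9937
Compute sqrt(2.9937) = 1.730231
Compute c / (2*pi) = 343 / 6.283185 = 54.590148
f = 54.590148 * 1.730231 = 94.45

94.45 Hz


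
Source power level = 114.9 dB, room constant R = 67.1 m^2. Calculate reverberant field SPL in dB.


Given values:
  Lw = 114.9 dB, R = 67.1 m^2
Formula: SPL = Lw + 10 * log10(4 / R)
Compute 4 / R = 4 / 67.1 = 0.059613
Compute 10 * log10(0.059613) = -12.2466
SPL = 114.9 + (-12.2466) = 102.65

102.65 dB


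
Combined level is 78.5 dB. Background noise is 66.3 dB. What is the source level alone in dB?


Given values:
  L_total = 78.5 dB, L_bg = 66.3 dB
Formula: L_source = 10 * log10(10^(L_total/10) - 10^(L_bg/10))
Convert to linear:
  10^(78.5/10) = 70794578.4384
  10^(66.3/10) = 4265795.188
Difference: 70794578.4384 - 4265795.188 = 66528783.2504
L_source = 10 * log10(66528783.2504) = 78.23

78.23 dB


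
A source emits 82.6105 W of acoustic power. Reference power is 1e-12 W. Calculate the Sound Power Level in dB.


Given values:
  W = 82.6105 W
  W_ref = 1e-12 W
Formula: SWL = 10 * log10(W / W_ref)
Compute ratio: W / W_ref = 82610500000000
Compute log10: log10(82610500000000) = 13.917035
Multiply: SWL = 10 * 13.917035 = 139.17

139.17 dB


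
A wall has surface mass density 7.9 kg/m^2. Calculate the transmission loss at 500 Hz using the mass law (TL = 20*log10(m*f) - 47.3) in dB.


Given values:
  m = 7.9 kg/m^2, f = 500 Hz
Formula: TL = 20 * log10(m * f) - 47.3
Compute m * f = 7.9 * 500 = 3950.0
Compute log10(3950.0) = 3.596597
Compute 20 * 3.596597 = 71.9319
TL = 71.9319 - 47.3 = 24.63

24.63 dB


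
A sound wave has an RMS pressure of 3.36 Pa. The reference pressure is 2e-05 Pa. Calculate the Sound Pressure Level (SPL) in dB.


Given values:
  p = 3.36 Pa
  p_ref = 2e-05 Pa
Formula: SPL = 20 * log10(p / p_ref)
Compute ratio: p / p_ref = 3.36 / 2e-05 = 168000
Compute log10: log10(168000) = 5.225309
Multiply: SPL = 20 * 5.225309 = 104.51

104.51 dB


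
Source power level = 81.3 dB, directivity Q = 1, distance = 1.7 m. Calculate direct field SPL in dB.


Given values:
  Lw = 81.3 dB, Q = 1, r = 1.7 m
Formula: SPL = Lw + 10 * log10(Q / (4 * pi * r^2))
Compute 4 * pi * r^2 = 4 * pi * 1.7^2 = 36.3168
Compute Q / denom = 1 / 36.3168 = 0.02753547
Compute 10 * log10(0.02753547) = -15.6011
SPL = 81.3 + (-15.6011) = 65.7

65.7 dB


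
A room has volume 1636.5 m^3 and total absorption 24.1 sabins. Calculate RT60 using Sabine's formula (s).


Given values:
  V = 1636.5 m^3
  A = 24.1 sabins
Formula: RT60 = 0.161 * V / A
Numerator: 0.161 * 1636.5 = 263.4765
RT60 = 263.4765 / 24.1 = 10.933

10.933 s


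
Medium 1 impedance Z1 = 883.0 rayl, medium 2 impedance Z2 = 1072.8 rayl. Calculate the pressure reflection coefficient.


Given values:
  Z1 = 883.0 rayl, Z2 = 1072.8 rayl
Formula: R = (Z2 - Z1) / (Z2 + Z1)
Numerator: Z2 - Z1 = 1072.8 - 883.0 = 189.8
Denominator: Z2 + Z1 = 1072.8 + 883.0 = 1955.8
R = 189.8 / 1955.8 = 0.097

0.097


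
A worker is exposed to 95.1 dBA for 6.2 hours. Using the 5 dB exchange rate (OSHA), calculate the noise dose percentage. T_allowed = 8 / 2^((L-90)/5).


Given values:
  L = 95.1 dBA, T = 6.2 hours
Formula: T_allowed = 8 / 2^((L - 90) / 5)
Compute exponent: (95.1 - 90) / 5 = 1.02
Compute 2^(1.02) = 2.027919
T_allowed = 8 / 2.027919 = 3.944931 hours
Dose = (T / T_allowed) * 100
Dose = (6.2 / 3.944931) * 100 = 157.16

157.16 %


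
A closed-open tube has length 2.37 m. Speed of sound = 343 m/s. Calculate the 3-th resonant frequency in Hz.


Given values:
  Tube type: closed-open, L = 2.37 m, c = 343 m/s, n = 3
Formula: f_n = (2n - 1) * c / (4 * L)
Compute 2n - 1 = 2*3 - 1 = 5
Compute 4 * L = 4 * 2.37 = 9.48
f = 5 * 343 / 9.48
f = 180.91

180.91 Hz


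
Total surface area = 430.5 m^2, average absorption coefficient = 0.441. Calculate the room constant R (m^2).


Given values:
  S = 430.5 m^2, alpha = 0.441
Formula: R = S * alpha / (1 - alpha)
Numerator: 430.5 * 0.441 = 189.8505
Denominator: 1 - 0.441 = 0.559
R = 189.8505 / 0.559 = 339.63

339.63 m^2


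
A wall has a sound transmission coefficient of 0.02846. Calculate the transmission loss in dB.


Given values:
  tau = 0.02846
Formula: TL = 10 * log10(1 / tau)
Compute 1 / tau = 1 / 0.02846 = 35.137
Compute log10(35.137) = 1.545765
TL = 10 * 1.545765 = 15.46

15.46 dB


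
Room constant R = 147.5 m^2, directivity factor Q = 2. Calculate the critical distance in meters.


Given values:
  R = 147.5 m^2, Q = 2
Formula: d_c = 0.141 * sqrt(Q * R)
Compute Q * R = 2 * 147.5 = 295.0
Compute sqrt(295.0) = 17.1756
d_c = 0.141 * 17.1756 = 2.422

2.422 m


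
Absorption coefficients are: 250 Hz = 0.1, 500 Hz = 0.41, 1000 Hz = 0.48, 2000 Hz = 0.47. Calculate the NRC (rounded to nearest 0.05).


Given values:
  a_250 = 0.1, a_500 = 0.41
  a_1000 = 0.48, a_2000 = 0.47
Formula: NRC = (a250 + a500 + a1000 + a2000) / 4
Sum = 0.1 + 0.41 + 0.48 + 0.47 = 1.46
NRC = 1.46 / 4 = 0.365
Rounded to nearest 0.05: 0.35

0.35


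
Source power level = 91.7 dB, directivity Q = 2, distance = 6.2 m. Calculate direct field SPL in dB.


Given values:
  Lw = 91.7 dB, Q = 2, r = 6.2 m
Formula: SPL = Lw + 10 * log10(Q / (4 * pi * r^2))
Compute 4 * pi * r^2 = 4 * pi * 6.2^2 = 483.0513
Compute Q / denom = 2 / 483.0513 = 0.00414035
Compute 10 * log10(0.00414035) = -23.8296
SPL = 91.7 + (-23.8296) = 67.87

67.87 dB


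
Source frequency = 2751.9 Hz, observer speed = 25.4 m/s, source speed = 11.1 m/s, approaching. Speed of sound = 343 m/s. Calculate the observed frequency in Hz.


Given values:
  f_s = 2751.9 Hz, v_o = 25.4 m/s, v_s = 11.1 m/s
  Direction: approaching
Formula: f_o = f_s * (c + v_o) / (c - v_s)
Numerator: c + v_o = 343 + 25.4 = 368.4
Denominator: c - v_s = 343 - 11.1 = 331.9
f_o = 2751.9 * 368.4 / 331.9 = 3054.53

3054.53 Hz


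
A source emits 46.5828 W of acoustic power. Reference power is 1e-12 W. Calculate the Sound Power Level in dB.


Given values:
  W = 46.5828 W
  W_ref = 1e-12 W
Formula: SWL = 10 * log10(W / W_ref)
Compute ratio: W / W_ref = 46582800000000
Compute log10: log10(46582800000000) = 13.668226
Multiply: SWL = 10 * 13.668226 = 136.68

136.68 dB


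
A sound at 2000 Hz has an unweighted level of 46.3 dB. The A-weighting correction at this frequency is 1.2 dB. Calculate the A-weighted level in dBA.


Given values:
  SPL = 46.3 dB
  A-weighting at 2000 Hz = 1.2 dB
Formula: L_A = SPL + A_weight
L_A = 46.3 + (1.2)
L_A = 47.5

47.5 dBA


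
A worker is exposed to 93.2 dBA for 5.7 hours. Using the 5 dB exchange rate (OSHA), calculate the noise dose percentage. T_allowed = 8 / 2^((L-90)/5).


Given values:
  L = 93.2 dBA, T = 5.7 hours
Formula: T_allowed = 8 / 2^((L - 90) / 5)
Compute exponent: (93.2 - 90) / 5 = 0.64
Compute 2^(0.64) = 1.558329
T_allowed = 8 / 1.558329 = 5.133704 hours
Dose = (T / T_allowed) * 100
Dose = (5.7 / 5.133704) * 100 = 111.03

111.03 %


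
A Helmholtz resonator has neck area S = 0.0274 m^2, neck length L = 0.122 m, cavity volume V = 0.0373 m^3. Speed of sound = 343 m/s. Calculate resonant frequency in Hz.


Given values:
  S = 0.0274 m^2, L = 0.122 m, V = 0.0373 m^3, c = 343 m/s
Formula: f = (c / (2*pi)) * sqrt(S / (V * L))
Compute V * L = 0.0373 * 0.122 = 0.0045506
Compute S / (V * L) = 0.0274 / 0.0045506 = 6.0212
Compute sqrt(6.0212) = 2.453813
Compute c / (2*pi) = 343 / 6.283185 = 54.590148
f = 54.590148 * 2.453813 = 133.95

133.95 Hz


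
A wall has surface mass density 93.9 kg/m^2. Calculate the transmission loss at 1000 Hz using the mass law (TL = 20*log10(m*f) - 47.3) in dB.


Given values:
  m = 93.9 kg/m^2, f = 1000 Hz
Formula: TL = 20 * log10(m * f) - 47.3
Compute m * f = 93.9 * 1000 = 93900.0
Compute log10(93900.0) = 4.972666
Compute 20 * 4.972666 = 99.4533
TL = 99.4533 - 47.3 = 52.15

52.15 dB


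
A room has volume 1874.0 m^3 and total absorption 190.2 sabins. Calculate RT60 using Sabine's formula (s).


Given values:
  V = 1874.0 m^3
  A = 190.2 sabins
Formula: RT60 = 0.161 * V / A
Numerator: 0.161 * 1874.0 = 301.714
RT60 = 301.714 / 190.2 = 1.586

1.586 s


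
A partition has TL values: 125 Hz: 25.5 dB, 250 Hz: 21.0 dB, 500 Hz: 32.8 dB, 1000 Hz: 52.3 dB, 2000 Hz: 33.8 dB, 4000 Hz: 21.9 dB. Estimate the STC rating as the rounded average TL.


Given TL values at each frequency:
  125 Hz: 25.5 dB
  250 Hz: 21.0 dB
  500 Hz: 32.8 dB
  1000 Hz: 52.3 dB
  2000 Hz: 33.8 dB
  4000 Hz: 21.9 dB
Formula: STC ~ round(average of TL values)
Sum = 25.5 + 21.0 + 32.8 + 52.3 + 33.8 + 21.9 = 187.3
Average = 187.3 / 6 = 31.22
Rounded: 31

31


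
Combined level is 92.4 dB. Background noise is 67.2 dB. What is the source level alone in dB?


Given values:
  L_total = 92.4 dB, L_bg = 67.2 dB
Formula: L_source = 10 * log10(10^(L_total/10) - 10^(L_bg/10))
Convert to linear:
  10^(92.4/10) = 1737800828.7494
  10^(67.2/10) = 5248074.6025
Difference: 1737800828.7494 - 5248074.6025 = 1732552754.1469
L_source = 10 * log10(1732552754.1469) = 92.39

92.39 dB


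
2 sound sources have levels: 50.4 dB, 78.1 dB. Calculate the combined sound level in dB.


Formula: L_total = 10 * log10( sum(10^(Li/10)) )
  Source 1: 10^(50.4/10) = 109647.8196
  Source 2: 10^(78.1/10) = 64565422.9035
Sum of linear values = 64675070.7231
L_total = 10 * log10(64675070.7231) = 78.11

78.11 dB


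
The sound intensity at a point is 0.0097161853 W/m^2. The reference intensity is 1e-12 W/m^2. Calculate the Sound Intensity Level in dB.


Given values:
  I = 0.0097161853 W/m^2
  I_ref = 1e-12 W/m^2
Formula: SIL = 10 * log10(I / I_ref)
Compute ratio: I / I_ref = 9716185300
Compute log10: log10(9716185300) = 9.987496
Multiply: SIL = 10 * 9.987496 = 99.87

99.87 dB


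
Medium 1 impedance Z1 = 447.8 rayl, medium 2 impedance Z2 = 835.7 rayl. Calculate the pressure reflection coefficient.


Given values:
  Z1 = 447.8 rayl, Z2 = 835.7 rayl
Formula: R = (Z2 - Z1) / (Z2 + Z1)
Numerator: Z2 - Z1 = 835.7 - 447.8 = 387.9
Denominator: Z2 + Z1 = 835.7 + 447.8 = 1283.5
R = 387.9 / 1283.5 = 0.3022

0.3022


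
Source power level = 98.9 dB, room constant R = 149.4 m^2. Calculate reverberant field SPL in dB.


Given values:
  Lw = 98.9 dB, R = 149.4 m^2
Formula: SPL = Lw + 10 * log10(4 / R)
Compute 4 / R = 4 / 149.4 = 0.026774
Compute 10 * log10(0.026774) = -15.7229
SPL = 98.9 + (-15.7229) = 83.18

83.18 dB


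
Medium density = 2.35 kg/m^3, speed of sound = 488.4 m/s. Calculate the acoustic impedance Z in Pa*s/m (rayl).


Given values:
  rho = 2.35 kg/m^3
  c = 488.4 m/s
Formula: Z = rho * c
Z = 2.35 * 488.4
Z = 1147.74

1147.74 rayl


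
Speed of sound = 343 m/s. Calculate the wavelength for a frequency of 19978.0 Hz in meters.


Given values:
  c = 343 m/s, f = 19978.0 Hz
Formula: lambda = c / f
lambda = 343 / 19978.0
lambda = 0.0172

0.0172 m


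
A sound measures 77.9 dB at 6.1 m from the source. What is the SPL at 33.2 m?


Given values:
  SPL1 = 77.9 dB, r1 = 6.1 m, r2 = 33.2 m
Formula: SPL2 = SPL1 - 20 * log10(r2 / r1)
Compute ratio: r2 / r1 = 33.2 / 6.1 = 5.4426
Compute log10: log10(5.4426) = 0.735806
Compute drop: 20 * 0.735806 = 14.7161
SPL2 = 77.9 - 14.7161 = 63.18

63.18 dB


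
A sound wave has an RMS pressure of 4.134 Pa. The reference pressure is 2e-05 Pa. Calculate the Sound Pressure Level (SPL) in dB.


Given values:
  p = 4.134 Pa
  p_ref = 2e-05 Pa
Formula: SPL = 20 * log10(p / p_ref)
Compute ratio: p / p_ref = 4.134 / 2e-05 = 206700
Compute log10: log10(206700) = 5.31534
Multiply: SPL = 20 * 5.31534 = 106.31

106.31 dB


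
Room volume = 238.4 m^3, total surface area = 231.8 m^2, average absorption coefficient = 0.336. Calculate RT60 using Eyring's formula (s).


Given values:
  V = 238.4 m^3, S = 231.8 m^2, alpha = 0.336
Formula: RT60 = 0.161 * V / (-S * ln(1 - alpha))
Compute ln(1 - 0.336) = ln(0.664) = -0.409473
Denominator: -231.8 * -0.409473 = 94.9158
Numerator: 0.161 * 238.4 = 38.3824
RT60 = 38.3824 / 94.9158 = 0.404

0.404 s


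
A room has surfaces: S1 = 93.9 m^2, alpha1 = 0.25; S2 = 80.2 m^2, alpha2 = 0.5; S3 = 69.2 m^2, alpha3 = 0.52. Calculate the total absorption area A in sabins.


Given surfaces:
  Surface 1: 93.9 * 0.25 = 23.475
  Surface 2: 80.2 * 0.5 = 40.1
  Surface 3: 69.2 * 0.52 = 35.984
Formula: A = sum(Si * alpha_i)
A = 23.475 + 40.1 + 35.984
A = 99.56

99.56 sabins


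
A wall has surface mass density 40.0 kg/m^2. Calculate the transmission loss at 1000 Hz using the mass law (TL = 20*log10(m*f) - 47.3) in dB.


Given values:
  m = 40.0 kg/m^2, f = 1000 Hz
Formula: TL = 20 * log10(m * f) - 47.3
Compute m * f = 40.0 * 1000 = 40000.0
Compute log10(40000.0) = 4.60206
Compute 20 * 4.60206 = 92.0412
TL = 92.0412 - 47.3 = 44.74

44.74 dB


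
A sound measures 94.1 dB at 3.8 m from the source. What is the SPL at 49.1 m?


Given values:
  SPL1 = 94.1 dB, r1 = 3.8 m, r2 = 49.1 m
Formula: SPL2 = SPL1 - 20 * log10(r2 / r1)
Compute ratio: r2 / r1 = 49.1 / 3.8 = 12.9211
Compute log10: log10(12.9211) = 1.111299
Compute drop: 20 * 1.111299 = 22.226
SPL2 = 94.1 - 22.226 = 71.87

71.87 dB


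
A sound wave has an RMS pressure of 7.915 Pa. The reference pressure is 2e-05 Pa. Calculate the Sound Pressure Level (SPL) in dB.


Given values:
  p = 7.915 Pa
  p_ref = 2e-05 Pa
Formula: SPL = 20 * log10(p / p_ref)
Compute ratio: p / p_ref = 7.915 / 2e-05 = 395750
Compute log10: log10(395750) = 5.597421
Multiply: SPL = 20 * 5.597421 = 111.95

111.95 dB


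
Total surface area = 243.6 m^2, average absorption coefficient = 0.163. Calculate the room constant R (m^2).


Given values:
  S = 243.6 m^2, alpha = 0.163
Formula: R = S * alpha / (1 - alpha)
Numerator: 243.6 * 0.163 = 39.7068
Denominator: 1 - 0.163 = 0.837
R = 39.7068 / 0.837 = 47.44

47.44 m^2


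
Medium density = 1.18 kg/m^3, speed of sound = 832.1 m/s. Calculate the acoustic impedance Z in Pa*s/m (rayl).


Given values:
  rho = 1.18 kg/m^3
  c = 832.1 m/s
Formula: Z = rho * c
Z = 1.18 * 832.1
Z = 981.88

981.88 rayl


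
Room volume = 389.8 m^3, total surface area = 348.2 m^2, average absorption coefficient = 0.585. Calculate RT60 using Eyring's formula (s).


Given values:
  V = 389.8 m^3, S = 348.2 m^2, alpha = 0.585
Formula: RT60 = 0.161 * V / (-S * ln(1 - alpha))
Compute ln(1 - 0.585) = ln(0.415) = -0.879477
Denominator: -348.2 * -0.879477 = 306.2339
Numerator: 0.161 * 389.8 = 62.7578
RT60 = 62.7578 / 306.2339 = 0.205

0.205 s


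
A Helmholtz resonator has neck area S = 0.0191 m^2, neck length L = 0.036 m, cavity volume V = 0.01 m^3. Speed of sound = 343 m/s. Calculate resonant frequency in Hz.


Given values:
  S = 0.0191 m^2, L = 0.036 m, V = 0.01 m^3, c = 343 m/s
Formula: f = (c / (2*pi)) * sqrt(S / (V * L))
Compute V * L = 0.01 * 0.036 = 0.00036
Compute S / (V * L) = 0.0191 / 0.00036 = 53.0556
Compute sqrt(53.0556) = 7.283928
Compute c / (2*pi) = 343 / 6.283185 = 54.590148
f = 54.590148 * 7.283928 = 397.63

397.63 Hz


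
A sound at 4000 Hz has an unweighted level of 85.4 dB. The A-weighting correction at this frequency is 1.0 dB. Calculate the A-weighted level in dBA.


Given values:
  SPL = 85.4 dB
  A-weighting at 4000 Hz = 1.0 dB
Formula: L_A = SPL + A_weight
L_A = 85.4 + (1.0)
L_A = 86.4

86.4 dBA


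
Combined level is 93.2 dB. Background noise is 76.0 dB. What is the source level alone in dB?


Given values:
  L_total = 93.2 dB, L_bg = 76.0 dB
Formula: L_source = 10 * log10(10^(L_total/10) - 10^(L_bg/10))
Convert to linear:
  10^(93.2/10) = 2089296130.854
  10^(76.0/10) = 39810717.0553
Difference: 2089296130.854 - 39810717.0553 = 2049485413.7987
L_source = 10 * log10(2049485413.7987) = 93.12

93.12 dB


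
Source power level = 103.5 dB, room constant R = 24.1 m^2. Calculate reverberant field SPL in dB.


Given values:
  Lw = 103.5 dB, R = 24.1 m^2
Formula: SPL = Lw + 10 * log10(4 / R)
Compute 4 / R = 4 / 24.1 = 0.165975
Compute 10 * log10(0.165975) = -7.7996
SPL = 103.5 + (-7.7996) = 95.7

95.7 dB


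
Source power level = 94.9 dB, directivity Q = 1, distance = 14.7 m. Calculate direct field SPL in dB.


Given values:
  Lw = 94.9 dB, Q = 1, r = 14.7 m
Formula: SPL = Lw + 10 * log10(Q / (4 * pi * r^2))
Compute 4 * pi * r^2 = 4 * pi * 14.7^2 = 2715.467
Compute Q / denom = 1 / 2715.467 = 0.00036826
Compute 10 * log10(0.00036826) = -34.3385
SPL = 94.9 + (-34.3385) = 60.56

60.56 dB


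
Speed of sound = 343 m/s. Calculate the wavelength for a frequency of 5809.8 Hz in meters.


Given values:
  c = 343 m/s, f = 5809.8 Hz
Formula: lambda = c / f
lambda = 343 / 5809.8
lambda = 0.059

0.059 m


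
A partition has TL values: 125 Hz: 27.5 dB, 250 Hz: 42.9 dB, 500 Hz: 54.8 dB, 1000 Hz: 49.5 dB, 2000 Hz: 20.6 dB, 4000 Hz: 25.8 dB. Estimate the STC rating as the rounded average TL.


Given TL values at each frequency:
  125 Hz: 27.5 dB
  250 Hz: 42.9 dB
  500 Hz: 54.8 dB
  1000 Hz: 49.5 dB
  2000 Hz: 20.6 dB
  4000 Hz: 25.8 dB
Formula: STC ~ round(average of TL values)
Sum = 27.5 + 42.9 + 54.8 + 49.5 + 20.6 + 25.8 = 221.1
Average = 221.1 / 6 = 36.85
Rounded: 37

37


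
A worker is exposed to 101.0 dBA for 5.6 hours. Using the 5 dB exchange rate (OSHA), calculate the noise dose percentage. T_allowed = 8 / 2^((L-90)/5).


Given values:
  L = 101.0 dBA, T = 5.6 hours
Formula: T_allowed = 8 / 2^((L - 90) / 5)
Compute exponent: (101.0 - 90) / 5 = 2.2
Compute 2^(2.2) = 4.594793
T_allowed = 8 / 4.594793 = 1.741101 hours
Dose = (T / T_allowed) * 100
Dose = (5.6 / 1.741101) * 100 = 321.64

321.64 %


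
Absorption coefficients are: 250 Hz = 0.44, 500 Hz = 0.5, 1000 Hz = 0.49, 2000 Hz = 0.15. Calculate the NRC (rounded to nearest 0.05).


Given values:
  a_250 = 0.44, a_500 = 0.5
  a_1000 = 0.49, a_2000 = 0.15
Formula: NRC = (a250 + a500 + a1000 + a2000) / 4
Sum = 0.44 + 0.5 + 0.49 + 0.15 = 1.58
NRC = 1.58 / 4 = 0.395
Rounded to nearest 0.05: 0.4

0.4


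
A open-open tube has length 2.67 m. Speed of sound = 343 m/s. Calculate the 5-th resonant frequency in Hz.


Given values:
  Tube type: open-open, L = 2.67 m, c = 343 m/s, n = 5
Formula: f_n = n * c / (2 * L)
Compute 2 * L = 2 * 2.67 = 5.34
f = 5 * 343 / 5.34
f = 321.16

321.16 Hz


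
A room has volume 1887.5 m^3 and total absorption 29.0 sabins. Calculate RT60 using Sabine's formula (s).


Given values:
  V = 1887.5 m^3
  A = 29.0 sabins
Formula: RT60 = 0.161 * V / A
Numerator: 0.161 * 1887.5 = 303.8875
RT60 = 303.8875 / 29.0 = 10.479

10.479 s


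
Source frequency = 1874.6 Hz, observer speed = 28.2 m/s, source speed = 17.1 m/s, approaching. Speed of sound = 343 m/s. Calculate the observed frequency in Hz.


Given values:
  f_s = 1874.6 Hz, v_o = 28.2 m/s, v_s = 17.1 m/s
  Direction: approaching
Formula: f_o = f_s * (c + v_o) / (c - v_s)
Numerator: c + v_o = 343 + 28.2 = 371.2
Denominator: c - v_s = 343 - 17.1 = 325.9
f_o = 1874.6 * 371.2 / 325.9 = 2135.17

2135.17 Hz


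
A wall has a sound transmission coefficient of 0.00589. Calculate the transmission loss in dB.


Given values:
  tau = 0.00589
Formula: TL = 10 * log10(1 / tau)
Compute 1 / tau = 1 / 0.00589 = 169.7793
Compute log10(169.7793) = 2.229885
TL = 10 * 2.229885 = 22.3

22.3 dB


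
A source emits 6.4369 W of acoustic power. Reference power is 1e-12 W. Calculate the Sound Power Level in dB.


Given values:
  W = 6.4369 W
  W_ref = 1e-12 W
Formula: SWL = 10 * log10(W / W_ref)
Compute ratio: W / W_ref = 6436900000000
Compute log10: log10(6436900000000) = 12.808677
Multiply: SWL = 10 * 12.808677 = 128.09

128.09 dB


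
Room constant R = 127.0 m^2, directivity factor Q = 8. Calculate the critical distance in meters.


Given values:
  R = 127.0 m^2, Q = 8
Formula: d_c = 0.141 * sqrt(Q * R)
Compute Q * R = 8 * 127.0 = 1016.0
Compute sqrt(1016.0) = 31.8748
d_c = 0.141 * 31.8748 = 4.494

4.494 m


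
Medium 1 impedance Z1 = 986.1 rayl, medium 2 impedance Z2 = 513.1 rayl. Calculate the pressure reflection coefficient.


Given values:
  Z1 = 986.1 rayl, Z2 = 513.1 rayl
Formula: R = (Z2 - Z1) / (Z2 + Z1)
Numerator: Z2 - Z1 = 513.1 - 986.1 = -473.0
Denominator: Z2 + Z1 = 513.1 + 986.1 = 1499.2
R = -473.0 / 1499.2 = -0.3155

-0.3155


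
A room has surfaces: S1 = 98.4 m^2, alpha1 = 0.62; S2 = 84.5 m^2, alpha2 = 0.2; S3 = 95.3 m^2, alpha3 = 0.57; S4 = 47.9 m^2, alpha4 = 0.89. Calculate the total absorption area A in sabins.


Given surfaces:
  Surface 1: 98.4 * 0.62 = 61.008
  Surface 2: 84.5 * 0.2 = 16.9
  Surface 3: 95.3 * 0.57 = 54.321
  Surface 4: 47.9 * 0.89 = 42.631
Formula: A = sum(Si * alpha_i)
A = 61.008 + 16.9 + 54.321 + 42.631
A = 174.86

174.86 sabins


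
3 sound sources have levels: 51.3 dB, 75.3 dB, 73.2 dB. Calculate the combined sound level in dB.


Formula: L_total = 10 * log10( sum(10^(Li/10)) )
  Source 1: 10^(51.3/10) = 134896.2883
  Source 2: 10^(75.3/10) = 33884415.6139
  Source 3: 10^(73.2/10) = 20892961.3085
Sum of linear values = 54912273.2107
L_total = 10 * log10(54912273.2107) = 77.4

77.4 dB


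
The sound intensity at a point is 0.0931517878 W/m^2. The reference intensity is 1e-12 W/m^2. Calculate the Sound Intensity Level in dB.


Given values:
  I = 0.0931517878 W/m^2
  I_ref = 1e-12 W/m^2
Formula: SIL = 10 * log10(I / I_ref)
Compute ratio: I / I_ref = 93151787800
Compute log10: log10(93151787800) = 10.969191
Multiply: SIL = 10 * 10.969191 = 109.69

109.69 dB


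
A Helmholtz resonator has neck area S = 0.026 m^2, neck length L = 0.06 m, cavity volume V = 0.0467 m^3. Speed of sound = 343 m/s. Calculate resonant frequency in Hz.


Given values:
  S = 0.026 m^2, L = 0.06 m, V = 0.0467 m^3, c = 343 m/s
Formula: f = (c / (2*pi)) * sqrt(S / (V * L))
Compute V * L = 0.0467 * 0.06 = 0.002802
Compute S / (V * L) = 0.026 / 0.002802 = 9.2791
Compute sqrt(9.2791) = 3.046162
Compute c / (2*pi) = 343 / 6.283185 = 54.590148
f = 54.590148 * 3.046162 = 166.29

166.29 Hz


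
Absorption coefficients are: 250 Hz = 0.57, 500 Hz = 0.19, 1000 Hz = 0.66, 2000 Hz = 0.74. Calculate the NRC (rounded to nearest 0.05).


Given values:
  a_250 = 0.57, a_500 = 0.19
  a_1000 = 0.66, a_2000 = 0.74
Formula: NRC = (a250 + a500 + a1000 + a2000) / 4
Sum = 0.57 + 0.19 + 0.66 + 0.74 = 2.16
NRC = 2.16 / 4 = 0.54
Rounded to nearest 0.05: 0.55

0.55


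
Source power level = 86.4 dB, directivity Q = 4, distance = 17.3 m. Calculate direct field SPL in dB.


Given values:
  Lw = 86.4 dB, Q = 4, r = 17.3 m
Formula: SPL = Lw + 10 * log10(Q / (4 * pi * r^2))
Compute 4 * pi * r^2 = 4 * pi * 17.3^2 = 3760.9891
Compute Q / denom = 4 / 3760.9891 = 0.00106355
Compute 10 * log10(0.00106355) = -29.7324
SPL = 86.4 + (-29.7324) = 56.67

56.67 dB


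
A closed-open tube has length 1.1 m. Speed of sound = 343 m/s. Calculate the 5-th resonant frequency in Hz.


Given values:
  Tube type: closed-open, L = 1.1 m, c = 343 m/s, n = 5
Formula: f_n = (2n - 1) * c / (4 * L)
Compute 2n - 1 = 2*5 - 1 = 9
Compute 4 * L = 4 * 1.1 = 4.4
f = 9 * 343 / 4.4
f = 701.59

701.59 Hz


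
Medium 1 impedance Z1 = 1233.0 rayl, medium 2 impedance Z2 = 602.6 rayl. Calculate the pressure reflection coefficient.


Given values:
  Z1 = 1233.0 rayl, Z2 = 602.6 rayl
Formula: R = (Z2 - Z1) / (Z2 + Z1)
Numerator: Z2 - Z1 = 602.6 - 1233.0 = -630.4
Denominator: Z2 + Z1 = 602.6 + 1233.0 = 1835.6
R = -630.4 / 1835.6 = -0.3434

-0.3434


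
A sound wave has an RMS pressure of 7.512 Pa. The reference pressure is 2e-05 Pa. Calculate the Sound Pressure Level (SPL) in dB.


Given values:
  p = 7.512 Pa
  p_ref = 2e-05 Pa
Formula: SPL = 20 * log10(p / p_ref)
Compute ratio: p / p_ref = 7.512 / 2e-05 = 375600
Compute log10: log10(375600) = 5.574726
Multiply: SPL = 20 * 5.574726 = 111.49

111.49 dB


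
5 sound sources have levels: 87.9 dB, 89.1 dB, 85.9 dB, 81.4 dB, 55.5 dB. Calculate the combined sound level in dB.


Formula: L_total = 10 * log10( sum(10^(Li/10)) )
  Source 1: 10^(87.9/10) = 616595001.8615
  Source 2: 10^(89.1/10) = 812830516.1641
  Source 3: 10^(85.9/10) = 389045144.9943
  Source 4: 10^(81.4/10) = 138038426.4603
  Source 5: 10^(55.5/10) = 354813.3892
Sum of linear values = 1956863902.8694
L_total = 10 * log10(1956863902.8694) = 92.92

92.92 dB


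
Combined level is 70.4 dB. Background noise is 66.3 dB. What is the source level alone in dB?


Given values:
  L_total = 70.4 dB, L_bg = 66.3 dB
Formula: L_source = 10 * log10(10^(L_total/10) - 10^(L_bg/10))
Convert to linear:
  10^(70.4/10) = 10964781.9614
  10^(66.3/10) = 4265795.188
Difference: 10964781.9614 - 4265795.188 = 6698986.7734
L_source = 10 * log10(6698986.7734) = 68.26

68.26 dB


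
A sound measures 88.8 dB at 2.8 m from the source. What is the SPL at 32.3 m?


Given values:
  SPL1 = 88.8 dB, r1 = 2.8 m, r2 = 32.3 m
Formula: SPL2 = SPL1 - 20 * log10(r2 / r1)
Compute ratio: r2 / r1 = 32.3 / 2.8 = 11.5357
Compute log10: log10(11.5357) = 1.062044
Compute drop: 20 * 1.062044 = 21.2409
SPL2 = 88.8 - 21.2409 = 67.56

67.56 dB


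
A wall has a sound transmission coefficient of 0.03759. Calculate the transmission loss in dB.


Given values:
  tau = 0.03759
Formula: TL = 10 * log10(1 / tau)
Compute 1 / tau = 1 / 0.03759 = 26.6028
Compute log10(26.6028) = 1.424927
TL = 10 * 1.424927 = 14.25

14.25 dB


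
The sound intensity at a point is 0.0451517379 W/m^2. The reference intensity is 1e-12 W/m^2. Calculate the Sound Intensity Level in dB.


Given values:
  I = 0.0451517379 W/m^2
  I_ref = 1e-12 W/m^2
Formula: SIL = 10 * log10(I / I_ref)
Compute ratio: I / I_ref = 45151737900
Compute log10: log10(45151737900) = 10.654674
Multiply: SIL = 10 * 10.654674 = 106.55

106.55 dB


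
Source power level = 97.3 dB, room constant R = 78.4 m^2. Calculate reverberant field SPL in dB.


Given values:
  Lw = 97.3 dB, R = 78.4 m^2
Formula: SPL = Lw + 10 * log10(4 / R)
Compute 4 / R = 4 / 78.4 = 0.05102
Compute 10 * log10(0.05102) = -12.9226
SPL = 97.3 + (-12.9226) = 84.38

84.38 dB


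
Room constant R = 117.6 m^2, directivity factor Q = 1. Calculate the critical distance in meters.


Given values:
  R = 117.6 m^2, Q = 1
Formula: d_c = 0.141 * sqrt(Q * R)
Compute Q * R = 1 * 117.6 = 117.6
Compute sqrt(117.6) = 10.8444
d_c = 0.141 * 10.8444 = 1.529

1.529 m


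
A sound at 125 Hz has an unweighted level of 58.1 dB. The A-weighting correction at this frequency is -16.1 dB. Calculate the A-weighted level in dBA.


Given values:
  SPL = 58.1 dB
  A-weighting at 125 Hz = -16.1 dB
Formula: L_A = SPL + A_weight
L_A = 58.1 + (-16.1)
L_A = 42.0

42.0 dBA


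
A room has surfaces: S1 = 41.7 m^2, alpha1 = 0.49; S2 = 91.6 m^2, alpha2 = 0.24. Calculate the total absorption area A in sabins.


Given surfaces:
  Surface 1: 41.7 * 0.49 = 20.433
  Surface 2: 91.6 * 0.24 = 21.984
Formula: A = sum(Si * alpha_i)
A = 20.433 + 21.984
A = 42.42

42.42 sabins


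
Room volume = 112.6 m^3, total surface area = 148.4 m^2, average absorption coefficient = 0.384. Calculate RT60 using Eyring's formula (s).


Given values:
  V = 112.6 m^3, S = 148.4 m^2, alpha = 0.384
Formula: RT60 = 0.161 * V / (-S * ln(1 - alpha))
Compute ln(1 - 0.384) = ln(0.616) = -0.484508
Denominator: -148.4 * -0.484508 = 71.901
Numerator: 0.161 * 112.6 = 18.1286
RT60 = 18.1286 / 71.901 = 0.252

0.252 s


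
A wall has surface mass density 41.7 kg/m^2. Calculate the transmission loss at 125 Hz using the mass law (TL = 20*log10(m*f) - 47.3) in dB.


Given values:
  m = 41.7 kg/m^2, f = 125 Hz
Formula: TL = 20 * log10(m * f) - 47.3
Compute m * f = 41.7 * 125 = 5212.5
Compute log10(5212.5) = 3.717046
Compute 20 * 3.717046 = 74.3409
TL = 74.3409 - 47.3 = 27.04

27.04 dB


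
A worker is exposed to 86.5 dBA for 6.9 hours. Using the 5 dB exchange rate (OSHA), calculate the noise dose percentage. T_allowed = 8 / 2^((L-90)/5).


Given values:
  L = 86.5 dBA, T = 6.9 hours
Formula: T_allowed = 8 / 2^((L - 90) / 5)
Compute exponent: (86.5 - 90) / 5 = -0.7
Compute 2^(-0.7) = 0.615572
T_allowed = 8 / 0.615572 = 12.996043 hours
Dose = (T / T_allowed) * 100
Dose = (6.9 / 12.996043) * 100 = 53.09

53.09 %


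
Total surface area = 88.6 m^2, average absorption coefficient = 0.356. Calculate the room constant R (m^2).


Given values:
  S = 88.6 m^2, alpha = 0.356
Formula: R = S * alpha / (1 - alpha)
Numerator: 88.6 * 0.356 = 31.5416
Denominator: 1 - 0.356 = 0.644
R = 31.5416 / 0.644 = 48.98

48.98 m^2


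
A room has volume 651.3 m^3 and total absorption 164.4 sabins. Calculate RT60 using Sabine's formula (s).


Given values:
  V = 651.3 m^3
  A = 164.4 sabins
Formula: RT60 = 0.161 * V / A
Numerator: 0.161 * 651.3 = 104.8593
RT60 = 104.8593 / 164.4 = 0.638

0.638 s


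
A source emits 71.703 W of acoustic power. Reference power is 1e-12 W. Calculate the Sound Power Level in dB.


Given values:
  W = 71.703 W
  W_ref = 1e-12 W
Formula: SWL = 10 * log10(W / W_ref)
Compute ratio: W / W_ref = 71703000000000
Compute log10: log10(71703000000000) = 13.855537
Multiply: SWL = 10 * 13.855537 = 138.56

138.56 dB


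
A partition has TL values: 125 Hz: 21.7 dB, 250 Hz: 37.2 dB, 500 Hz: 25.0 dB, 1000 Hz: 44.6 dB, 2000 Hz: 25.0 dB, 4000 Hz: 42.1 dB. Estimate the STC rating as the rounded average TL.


Given TL values at each frequency:
  125 Hz: 21.7 dB
  250 Hz: 37.2 dB
  500 Hz: 25.0 dB
  1000 Hz: 44.6 dB
  2000 Hz: 25.0 dB
  4000 Hz: 42.1 dB
Formula: STC ~ round(average of TL values)
Sum = 21.7 + 37.2 + 25.0 + 44.6 + 25.0 + 42.1 = 195.6
Average = 195.6 / 6 = 32.6
Rounded: 33

33


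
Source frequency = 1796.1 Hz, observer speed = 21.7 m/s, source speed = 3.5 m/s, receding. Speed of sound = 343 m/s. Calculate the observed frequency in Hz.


Given values:
  f_s = 1796.1 Hz, v_o = 21.7 m/s, v_s = 3.5 m/s
  Direction: receding
Formula: f_o = f_s * (c - v_o) / (c + v_s)
Numerator: c - v_o = 343 - 21.7 = 321.3
Denominator: c + v_s = 343 + 3.5 = 346.5
f_o = 1796.1 * 321.3 / 346.5 = 1665.47

1665.47 Hz


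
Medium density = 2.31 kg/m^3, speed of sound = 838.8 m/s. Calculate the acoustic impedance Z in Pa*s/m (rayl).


Given values:
  rho = 2.31 kg/m^3
  c = 838.8 m/s
Formula: Z = rho * c
Z = 2.31 * 838.8
Z = 1937.63

1937.63 rayl


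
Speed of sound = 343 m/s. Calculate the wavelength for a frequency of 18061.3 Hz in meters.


Given values:
  c = 343 m/s, f = 18061.3 Hz
Formula: lambda = c / f
lambda = 343 / 18061.3
lambda = 0.019

0.019 m


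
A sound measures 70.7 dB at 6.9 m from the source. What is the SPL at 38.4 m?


Given values:
  SPL1 = 70.7 dB, r1 = 6.9 m, r2 = 38.4 m
Formula: SPL2 = SPL1 - 20 * log10(r2 / r1)
Compute ratio: r2 / r1 = 38.4 / 6.9 = 5.5652
Compute log10: log10(5.5652) = 0.745481
Compute drop: 20 * 0.745481 = 14.9096
SPL2 = 70.7 - 14.9096 = 55.79

55.79 dB


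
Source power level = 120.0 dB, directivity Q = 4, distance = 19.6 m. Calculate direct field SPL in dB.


Given values:
  Lw = 120.0 dB, Q = 4, r = 19.6 m
Formula: SPL = Lw + 10 * log10(Q / (4 * pi * r^2))
Compute 4 * pi * r^2 = 4 * pi * 19.6^2 = 4827.4969
Compute Q / denom = 4 / 4827.4969 = 0.00082859
Compute 10 * log10(0.00082859) = -30.8166
SPL = 120.0 + (-30.8166) = 89.18

89.18 dB


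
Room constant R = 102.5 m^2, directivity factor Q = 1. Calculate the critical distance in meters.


Given values:
  R = 102.5 m^2, Q = 1
Formula: d_c = 0.141 * sqrt(Q * R)
Compute Q * R = 1 * 102.5 = 102.5
Compute sqrt(102.5) = 10.1242
d_c = 0.141 * 10.1242 = 1.428

1.428 m


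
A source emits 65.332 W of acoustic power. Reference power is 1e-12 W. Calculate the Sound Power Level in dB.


Given values:
  W = 65.332 W
  W_ref = 1e-12 W
Formula: SWL = 10 * log10(W / W_ref)
Compute ratio: W / W_ref = 65332000000000
Compute log10: log10(65332000000000) = 13.815126
Multiply: SWL = 10 * 13.815126 = 138.15

138.15 dB


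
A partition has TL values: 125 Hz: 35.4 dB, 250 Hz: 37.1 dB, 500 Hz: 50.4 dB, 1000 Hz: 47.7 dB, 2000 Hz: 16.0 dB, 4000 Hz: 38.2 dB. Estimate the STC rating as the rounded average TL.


Given TL values at each frequency:
  125 Hz: 35.4 dB
  250 Hz: 37.1 dB
  500 Hz: 50.4 dB
  1000 Hz: 47.7 dB
  2000 Hz: 16.0 dB
  4000 Hz: 38.2 dB
Formula: STC ~ round(average of TL values)
Sum = 35.4 + 37.1 + 50.4 + 47.7 + 16.0 + 38.2 = 224.8
Average = 224.8 / 6 = 37.47
Rounded: 37

37


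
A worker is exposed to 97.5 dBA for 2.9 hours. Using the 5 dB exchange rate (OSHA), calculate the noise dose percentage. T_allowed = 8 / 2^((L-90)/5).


Given values:
  L = 97.5 dBA, T = 2.9 hours
Formula: T_allowed = 8 / 2^((L - 90) / 5)
Compute exponent: (97.5 - 90) / 5 = 1.5
Compute 2^(1.5) = 2.828427
T_allowed = 8 / 2.828427 = 2.828427 hours
Dose = (T / T_allowed) * 100
Dose = (2.9 / 2.828427) * 100 = 102.53

102.53 %


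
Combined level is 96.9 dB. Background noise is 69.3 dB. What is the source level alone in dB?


Given values:
  L_total = 96.9 dB, L_bg = 69.3 dB
Formula: L_source = 10 * log10(10^(L_total/10) - 10^(L_bg/10))
Convert to linear:
  10^(96.9/10) = 4897788193.6845
  10^(69.3/10) = 8511380.382
Difference: 4897788193.6845 - 8511380.382 = 4889276813.3025
L_source = 10 * log10(4889276813.3025) = 96.89

96.89 dB


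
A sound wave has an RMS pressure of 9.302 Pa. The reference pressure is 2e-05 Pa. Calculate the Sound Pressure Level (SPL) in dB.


Given values:
  p = 9.302 Pa
  p_ref = 2e-05 Pa
Formula: SPL = 20 * log10(p / p_ref)
Compute ratio: p / p_ref = 9.302 / 2e-05 = 465100
Compute log10: log10(465100) = 5.667546
Multiply: SPL = 20 * 5.667546 = 113.35

113.35 dB


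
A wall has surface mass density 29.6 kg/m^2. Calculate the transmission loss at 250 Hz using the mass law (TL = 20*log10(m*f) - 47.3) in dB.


Given values:
  m = 29.6 kg/m^2, f = 250 Hz
Formula: TL = 20 * log10(m * f) - 47.3
Compute m * f = 29.6 * 250 = 7400.0
Compute log10(7400.0) = 3.869232
Compute 20 * 3.869232 = 77.3846
TL = 77.3846 - 47.3 = 30.08

30.08 dB


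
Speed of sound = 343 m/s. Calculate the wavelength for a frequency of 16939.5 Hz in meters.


Given values:
  c = 343 m/s, f = 16939.5 Hz
Formula: lambda = c / f
lambda = 343 / 16939.5
lambda = 0.0202

0.0202 m


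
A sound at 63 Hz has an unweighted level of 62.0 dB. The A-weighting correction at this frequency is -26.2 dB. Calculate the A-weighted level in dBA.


Given values:
  SPL = 62.0 dB
  A-weighting at 63 Hz = -26.2 dB
Formula: L_A = SPL + A_weight
L_A = 62.0 + (-26.2)
L_A = 35.8

35.8 dBA


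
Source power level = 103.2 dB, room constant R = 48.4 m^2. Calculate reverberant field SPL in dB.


Given values:
  Lw = 103.2 dB, R = 48.4 m^2
Formula: SPL = Lw + 10 * log10(4 / R)
Compute 4 / R = 4 / 48.4 = 0.082645
Compute 10 * log10(0.082645) = -10.8278
SPL = 103.2 + (-10.8278) = 92.37

92.37 dB


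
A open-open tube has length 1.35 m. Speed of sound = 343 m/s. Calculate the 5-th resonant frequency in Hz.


Given values:
  Tube type: open-open, L = 1.35 m, c = 343 m/s, n = 5
Formula: f_n = n * c / (2 * L)
Compute 2 * L = 2 * 1.35 = 2.7
f = 5 * 343 / 2.7
f = 635.19

635.19 Hz
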